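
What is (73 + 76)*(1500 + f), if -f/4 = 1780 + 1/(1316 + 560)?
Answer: -392731369/469 ≈ -8.3738e+5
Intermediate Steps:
f = -3339281/469 (f = -4*(1780 + 1/(1316 + 560)) = -4*(1780 + 1/1876) = -4*3339281/1876 = -3339281/469 ≈ -7120.0)
(73 + 76)*(1500 + f) = (73 + 76)*(1500 - 3339281/469) = 149*(-2635781/469) = -392731369/469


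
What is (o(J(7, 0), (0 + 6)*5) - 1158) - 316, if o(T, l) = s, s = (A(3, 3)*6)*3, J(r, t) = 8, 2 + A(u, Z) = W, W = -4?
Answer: -1582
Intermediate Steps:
A(u, Z) = -6 (A(u, Z) = -2 - 4 = -6)
s = -108 (s = -6*6*3 = -36*3 = -108)
o(T, l) = -108
(o(J(7, 0), (0 + 6)*5) - 1158) - 316 = (-108 - 1158) - 316 = -1266 - 316 = -1582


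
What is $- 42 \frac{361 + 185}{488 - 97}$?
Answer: $- \frac{22932}{391} \approx -58.65$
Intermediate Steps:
$- 42 \frac{361 + 185}{488 - 97} = - 42 \cdot \frac{546}{391} = - 42 \cdot 546 \cdot \frac{1}{391} = \left(-42\right) \frac{546}{391} = - \frac{22932}{391}$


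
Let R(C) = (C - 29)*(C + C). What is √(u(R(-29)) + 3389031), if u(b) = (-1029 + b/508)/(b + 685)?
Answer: √896145450863943833/514223 ≈ 1840.9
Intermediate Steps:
R(C) = 2*C*(-29 + C) (R(C) = (-29 + C)*(2*C) = 2*C*(-29 + C))
u(b) = (-1029 + b/508)/(685 + b) (u(b) = (-1029 + b*(1/508))/(685 + b) = (-1029 + b/508)/(685 + b))
√(u(R(-29)) + 3389031) = √((-522732 + 2*(-29)*(-29 - 29))/(508*(685 + 2*(-29)*(-29 - 29))) + 3389031) = √((-522732 + 2*(-29)*(-58))/(508*(685 + 2*(-29)*(-58))) + 3389031) = √((-522732 + 3364)/(508*(685 + 3364)) + 3389031) = √((1/508)*(-519368)/4049 + 3389031) = √((1/508)*(1/4049)*(-519368) + 3389031) = √(-129842/514223 + 3389031) = √(1742717558071/514223) = √896145450863943833/514223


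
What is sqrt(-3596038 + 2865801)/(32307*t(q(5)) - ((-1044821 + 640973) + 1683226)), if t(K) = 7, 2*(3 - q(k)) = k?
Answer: -I*sqrt(730237)/1053229 ≈ -0.00081135*I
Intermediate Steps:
q(k) = 3 - k/2
sqrt(-3596038 + 2865801)/(32307*t(q(5)) - ((-1044821 + 640973) + 1683226)) = sqrt(-3596038 + 2865801)/(32307*7 - ((-1044821 + 640973) + 1683226)) = sqrt(-730237)/(226149 - (-403848 + 1683226)) = (I*sqrt(730237))/(226149 - 1*1279378) = (I*sqrt(730237))/(226149 - 1279378) = (I*sqrt(730237))/(-1053229) = (I*sqrt(730237))*(-1/1053229) = -I*sqrt(730237)/1053229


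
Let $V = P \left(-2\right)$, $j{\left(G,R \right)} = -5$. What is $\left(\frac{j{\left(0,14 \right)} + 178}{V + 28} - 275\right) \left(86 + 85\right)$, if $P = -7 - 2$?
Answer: $- \frac{2133567}{46} \approx -46382.0$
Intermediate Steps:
$P = -9$ ($P = -7 - 2 = -9$)
$V = 18$ ($V = \left(-9\right) \left(-2\right) = 18$)
$\left(\frac{j{\left(0,14 \right)} + 178}{V + 28} - 275\right) \left(86 + 85\right) = \left(\frac{-5 + 178}{18 + 28} - 275\right) \left(86 + 85\right) = \left(\frac{173}{46} - 275\right) 171 = \left(- \frac{12477}{46}\right) 171 = - \frac{2133567}{46}$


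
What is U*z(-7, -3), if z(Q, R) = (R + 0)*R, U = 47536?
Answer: 427824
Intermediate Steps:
z(Q, R) = R² (z(Q, R) = R*R = R²)
U*z(-7, -3) = 47536*(-3)² = 47536*9 = 427824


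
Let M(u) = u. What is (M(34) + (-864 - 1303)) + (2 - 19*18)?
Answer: -2473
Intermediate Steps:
(M(34) + (-864 - 1303)) + (2 - 19*18) = (34 + (-864 - 1303)) + (2 - 19*18) = (34 - 2167) + (2 - 342) = -2133 - 340 = -2473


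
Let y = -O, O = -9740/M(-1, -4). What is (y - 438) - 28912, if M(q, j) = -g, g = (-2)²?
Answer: -31785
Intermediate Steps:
g = 4
M(q, j) = -4 (M(q, j) = -1*4 = -4)
O = 2435 (O = -9740/(-4) = -9740*(-1)/4 = -974*(-5/2) = 2435)
y = -2435 (y = -1*2435 = -2435)
(y - 438) - 28912 = (-2435 - 438) - 28912 = -2873 - 28912 = -31785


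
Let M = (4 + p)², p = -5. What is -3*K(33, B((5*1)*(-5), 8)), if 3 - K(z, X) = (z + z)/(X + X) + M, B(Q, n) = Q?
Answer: -249/25 ≈ -9.9600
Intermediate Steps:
M = 1 (M = (4 - 5)² = (-1)² = 1)
K(z, X) = 2 - z/X (K(z, X) = 3 - ((z + z)/(X + X) + 1) = 3 - ((2*z)/((2*X)) + 1) = 3 - ((2*z)*(1/(2*X)) + 1) = 3 - (z/X + 1) = 3 - (1 + z/X) = 3 + (-1 - z/X) = 2 - z/X)
-3*K(33, B((5*1)*(-5), 8)) = -3*(2 - 1*33/(5*1)*(-5)) = -3*(2 - 1*33/5*(-5)) = -3*(2 - 1*33/(-25)) = -3*(2 - 1*33*(-1/25)) = -3*(2 + 33/25) = -3*83/25 = -249/25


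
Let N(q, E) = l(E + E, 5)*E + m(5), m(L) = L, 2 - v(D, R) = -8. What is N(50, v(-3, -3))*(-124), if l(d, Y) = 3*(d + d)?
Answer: -149420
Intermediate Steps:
v(D, R) = 10 (v(D, R) = 2 - 1*(-8) = 2 + 8 = 10)
l(d, Y) = 6*d (l(d, Y) = 3*(2*d) = 6*d)
N(q, E) = 5 + 12*E² (N(q, E) = (6*(E + E))*E + 5 = (6*(2*E))*E + 5 = (12*E)*E + 5 = 12*E² + 5 = 5 + 12*E²)
N(50, v(-3, -3))*(-124) = (5 + 12*10²)*(-124) = (5 + 12*100)*(-124) = (5 + 1200)*(-124) = 1205*(-124) = -149420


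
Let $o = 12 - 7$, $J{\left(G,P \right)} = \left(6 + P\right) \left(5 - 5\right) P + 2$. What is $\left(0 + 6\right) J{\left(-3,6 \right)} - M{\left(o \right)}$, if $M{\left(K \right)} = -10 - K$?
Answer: $27$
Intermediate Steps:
$J{\left(G,P \right)} = 2$ ($J{\left(G,P \right)} = \left(6 + P\right) 0 P + 2 = 0 P + 2 = 0 + 2 = 2$)
$o = 5$ ($o = 12 - 7 = 5$)
$\left(0 + 6\right) J{\left(-3,6 \right)} - M{\left(o \right)} = \left(0 + 6\right) 2 - \left(-10 - 5\right) = 6 \cdot 2 - \left(-10 - 5\right) = 12 - -15 = 12 + 15 = 27$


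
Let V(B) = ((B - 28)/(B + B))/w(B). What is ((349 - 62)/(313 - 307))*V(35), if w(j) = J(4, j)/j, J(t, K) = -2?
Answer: -2009/24 ≈ -83.708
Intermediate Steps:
w(j) = -2/j
V(B) = 7 - B/4 (V(B) = ((B - 28)/(B + B))/((-2/B)) = ((-28 + B)/((2*B)))*(-B/2) = ((-28 + B)*(1/(2*B)))*(-B/2) = ((-28 + B)/(2*B))*(-B/2) = 7 - B/4)
((349 - 62)/(313 - 307))*V(35) = ((349 - 62)/(313 - 307))*(7 - 1/4*35) = (287/6)*(7 - 35/4) = (287*(1/6))*(-7/4) = (287/6)*(-7/4) = -2009/24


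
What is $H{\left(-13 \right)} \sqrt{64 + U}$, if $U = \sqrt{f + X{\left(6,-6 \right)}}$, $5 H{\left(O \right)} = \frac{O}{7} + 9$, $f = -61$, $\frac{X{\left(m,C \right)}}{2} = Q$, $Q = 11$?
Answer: $\frac{10 \sqrt{64 + i \sqrt{39}}}{7} \approx 11.442 + 0.55693 i$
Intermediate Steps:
$X{\left(m,C \right)} = 22$ ($X{\left(m,C \right)} = 2 \cdot 11 = 22$)
$H{\left(O \right)} = \frac{9}{5} + \frac{O}{35}$ ($H{\left(O \right)} = \frac{\frac{O}{7} + 9}{5} = \frac{9 + \frac{O}{7}}{5} = \frac{9}{5} + \frac{O}{35}$)
$U = i \sqrt{39}$ ($U = \sqrt{-61 + 22} = \sqrt{-39} = i \sqrt{39} \approx 6.245 i$)
$H{\left(-13 \right)} \sqrt{64 + U} = \left(\frac{9}{5} + \frac{1}{35} \left(-13\right)\right) \sqrt{64 + i \sqrt{39}} = \left(\frac{9}{5} - \frac{13}{35}\right) \sqrt{64 + i \sqrt{39}} = \frac{10 \sqrt{64 + i \sqrt{39}}}{7}$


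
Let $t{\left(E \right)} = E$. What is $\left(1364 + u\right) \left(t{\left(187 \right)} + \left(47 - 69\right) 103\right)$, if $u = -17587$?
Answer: $33727617$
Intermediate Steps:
$\left(1364 + u\right) \left(t{\left(187 \right)} + \left(47 - 69\right) 103\right) = \left(1364 - 17587\right) \left(187 + \left(47 - 69\right) 103\right) = - 16223 \left(187 - 2266\right) = \left(-16223\right) \left(-2079\right) = 33727617$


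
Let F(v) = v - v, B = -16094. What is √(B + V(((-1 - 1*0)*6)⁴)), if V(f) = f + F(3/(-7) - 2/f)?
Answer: 7*I*√302 ≈ 121.65*I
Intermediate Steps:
F(v) = 0
V(f) = f (V(f) = f + 0 = f)
√(B + V(((-1 - 1*0)*6)⁴)) = √(-16094 + ((-1 - 1*0)*6)⁴) = √(-16094 + ((-1 + 0)*6)⁴) = √(-16094 + (-1*6)⁴) = √(-16094 + (-6)⁴) = √(-16094 + 1296) = √(-14798) = 7*I*√302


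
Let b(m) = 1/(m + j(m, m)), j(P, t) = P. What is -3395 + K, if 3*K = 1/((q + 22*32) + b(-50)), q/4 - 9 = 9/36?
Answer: -754698215/222297 ≈ -3395.0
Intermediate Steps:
q = 37 (q = 36 + 4*(9/36) = 36 + 4*(9*(1/36)) = 36 + 4*(1/4) = 36 + 1 = 37)
b(m) = 1/(2*m) (b(m) = 1/(m + m) = 1/(2*m))
K = 100/222297 (K = 1/(3*((37 + 22*32) + (1/2)/(-50))) = 1/(3*((37 + 704) + (1/2)*(-1/50))) = 1/(3*(741 - 1/100)) = 1/(3*(74099/100)) = (1/3)*(100/74099) = 100/222297 ≈ 0.00044985)
-3395 + K = -3395 + 100/222297 = -754698215/222297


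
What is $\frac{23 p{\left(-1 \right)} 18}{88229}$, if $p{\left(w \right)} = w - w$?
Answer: $0$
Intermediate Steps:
$p{\left(w \right)} = 0$
$\frac{23 p{\left(-1 \right)} 18}{88229} = \frac{23 \cdot 0 \cdot 18}{88229} = 0 \cdot 18 \cdot \frac{1}{88229} = 0 \cdot \frac{1}{88229} = 0$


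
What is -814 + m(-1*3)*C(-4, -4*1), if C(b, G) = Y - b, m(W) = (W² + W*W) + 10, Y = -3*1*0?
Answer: -702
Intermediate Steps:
Y = 0 (Y = -3*0 = 0)
m(W) = 10 + 2*W² (m(W) = (W² + W²) + 10 = 2*W² + 10 = 10 + 2*W²)
C(b, G) = -b (C(b, G) = 0 - b = -b)
-814 + m(-1*3)*C(-4, -4*1) = -814 + (10 + 2*(-1*3)²)*(-1*(-4)) = -814 + (10 + 2*(-3)²)*4 = -814 + (10 + 2*9)*4 = -814 + (10 + 18)*4 = -814 + 28*4 = -814 + 112 = -702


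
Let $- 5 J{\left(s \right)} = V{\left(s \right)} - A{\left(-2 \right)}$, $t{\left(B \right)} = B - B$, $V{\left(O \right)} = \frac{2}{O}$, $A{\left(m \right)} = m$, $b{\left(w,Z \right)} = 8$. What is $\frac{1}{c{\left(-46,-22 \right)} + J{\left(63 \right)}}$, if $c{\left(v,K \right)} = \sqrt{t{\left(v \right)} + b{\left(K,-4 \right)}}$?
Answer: $\frac{5040}{97177} + \frac{99225 \sqrt{2}}{388708} \approx 0.41287$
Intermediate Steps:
$t{\left(B \right)} = 0$
$c{\left(v,K \right)} = 2 \sqrt{2}$ ($c{\left(v,K \right)} = \sqrt{0 + 8} = \sqrt{8} = 2 \sqrt{2}$)
$J{\left(s \right)} = - \frac{2}{5} - \frac{2}{5 s}$ ($J{\left(s \right)} = - \frac{\frac{2}{s} - -2}{5} = - \frac{\frac{2}{s} + 2}{5} = - \frac{2 + \frac{2}{s}}{5} = - \frac{2}{5} - \frac{2}{5 s}$)
$\frac{1}{c{\left(-46,-22 \right)} + J{\left(63 \right)}} = \frac{1}{2 \sqrt{2} + \frac{2 \left(-1 - 63\right)}{5 \cdot 63}} = \frac{1}{2 \sqrt{2} + \frac{2}{5} \cdot \frac{1}{63} \left(-1 - 63\right)} = \frac{1}{2 \sqrt{2} + \frac{2}{5} \cdot \frac{1}{63} \left(-64\right)} = \frac{1}{2 \sqrt{2} - \frac{128}{315}} = \frac{1}{- \frac{128}{315} + 2 \sqrt{2}}$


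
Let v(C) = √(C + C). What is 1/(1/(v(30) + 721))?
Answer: 721 + 2*√15 ≈ 728.75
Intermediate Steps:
v(C) = √2*√C (v(C) = √(2*C) = √2*√C)
1/(1/(v(30) + 721)) = 1/(1/(√2*√30 + 721)) = 1/(1/(2*√15 + 721)) = 1/(1/(721 + 2*√15)) = 721 + 2*√15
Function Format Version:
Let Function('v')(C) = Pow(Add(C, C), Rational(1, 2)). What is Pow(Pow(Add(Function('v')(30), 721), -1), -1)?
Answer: Add(721, Mul(2, Pow(15, Rational(1, 2)))) ≈ 728.75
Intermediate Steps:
Function('v')(C) = Mul(Pow(2, Rational(1, 2)), Pow(C, Rational(1, 2))) (Function('v')(C) = Pow(Mul(2, C), Rational(1, 2)) = Mul(Pow(2, Rational(1, 2)), Pow(C, Rational(1, 2))))
Pow(Pow(Add(Function('v')(30), 721), -1), -1) = Pow(Pow(Add(Mul(Pow(2, Rational(1, 2)), Pow(30, Rational(1, 2))), 721), -1), -1) = Pow(Pow(Add(Mul(2, Pow(15, Rational(1, 2))), 721), -1), -1) = Pow(Pow(Add(721, Mul(2, Pow(15, Rational(1, 2)))), -1), -1) = Add(721, Mul(2, Pow(15, Rational(1, 2))))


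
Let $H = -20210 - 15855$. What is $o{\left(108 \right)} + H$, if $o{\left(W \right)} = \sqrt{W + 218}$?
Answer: $-36065 + \sqrt{326} \approx -36047.0$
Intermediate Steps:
$o{\left(W \right)} = \sqrt{218 + W}$
$H = -36065$ ($H = -20210 - 15855 = -36065$)
$o{\left(108 \right)} + H = \sqrt{218 + 108} - 36065 = \sqrt{326} - 36065 = -36065 + \sqrt{326}$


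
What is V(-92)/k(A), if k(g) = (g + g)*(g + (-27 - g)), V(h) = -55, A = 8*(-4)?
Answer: -55/1728 ≈ -0.031829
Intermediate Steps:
A = -32
k(g) = -54*g (k(g) = (2*g)*(-27) = -54*g)
V(-92)/k(A) = -55/((-54*(-32))) = -55/1728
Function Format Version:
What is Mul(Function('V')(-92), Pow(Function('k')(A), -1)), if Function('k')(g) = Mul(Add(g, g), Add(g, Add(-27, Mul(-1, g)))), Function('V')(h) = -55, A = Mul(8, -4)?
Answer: Rational(-55, 1728) ≈ -0.031829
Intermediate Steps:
A = -32
Function('k')(g) = Mul(-54, g) (Function('k')(g) = Mul(Mul(2, g), -27) = Mul(-54, g))
Mul(Function('V')(-92), Pow(Function('k')(A), -1)) = Mul(-55, Pow(Mul(-54, -32), -1)) = Mul(-55, Pow(1728, -1)) = Mul(-55, Rational(1, 1728)) = Rational(-55, 1728)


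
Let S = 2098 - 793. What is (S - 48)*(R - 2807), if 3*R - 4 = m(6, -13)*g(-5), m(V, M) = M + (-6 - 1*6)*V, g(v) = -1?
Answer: -3491108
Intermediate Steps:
S = 1305
m(V, M) = M - 12*V (m(V, M) = M + (-6 - 6)*V = M - 12*V)
R = 89/3 (R = 4/3 + ((-13 - 12*6)*(-1))/3 = 4/3 + ((-13 - 72)*(-1))/3 = 4/3 + (-85*(-1))/3 = 4/3 + (⅓)*85 = 4/3 + 85/3 = 89/3 ≈ 29.667)
(S - 48)*(R - 2807) = (1305 - 48)*(89/3 - 2807) = 1257*(-8332/3) = -3491108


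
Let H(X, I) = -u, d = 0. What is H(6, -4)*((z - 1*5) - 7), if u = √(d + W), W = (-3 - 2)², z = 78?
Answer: -330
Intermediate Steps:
W = 25 (W = (-5)² = 25)
u = 5 (u = √(0 + 25) = √25 = 5)
H(X, I) = -5 (H(X, I) = -1*5 = -5)
H(6, -4)*((z - 1*5) - 7) = -5*((78 - 1*5) - 7) = -5*((78 - 5) - 7) = -5*(73 - 7) = -5*66 = -330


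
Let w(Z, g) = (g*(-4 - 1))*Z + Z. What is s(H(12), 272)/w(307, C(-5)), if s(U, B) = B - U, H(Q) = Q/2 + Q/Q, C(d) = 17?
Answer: -265/25788 ≈ -0.010276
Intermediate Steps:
H(Q) = 1 + Q/2 (H(Q) = Q*(1/2) + 1 = Q/2 + 1 = 1 + Q/2)
w(Z, g) = Z - 5*Z*g (w(Z, g) = (g*(-5))*Z + Z = (-5*g)*Z + Z = -5*Z*g + Z = Z - 5*Z*g)
s(H(12), 272)/w(307, C(-5)) = (272 - (1 + (1/2)*12))/((307*(1 - 5*17))) = (272 - (1 + 6))/((307*(1 - 85))) = (272 - 1*7)/((307*(-84))) = (272 - 7)/(-25788) = 265*(-1/25788) = -265/25788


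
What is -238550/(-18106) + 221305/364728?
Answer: 6500915195/471697512 ≈ 13.782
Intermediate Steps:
-238550/(-18106) + 221305/364728 = -238550*(-1/18106) + 221305*(1/364728) = 119275/9053 + 31615/52104 = 6500915195/471697512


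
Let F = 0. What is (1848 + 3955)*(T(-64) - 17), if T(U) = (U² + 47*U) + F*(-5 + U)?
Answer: 6215013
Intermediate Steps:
T(U) = U² + 47*U (T(U) = (U² + 47*U) + 0*(-5 + U) = (U² + 47*U) + 0 = U² + 47*U)
(1848 + 3955)*(T(-64) - 17) = (1848 + 3955)*(-64*(47 - 64) - 17) = 5803*(-64*(-17) - 17) = 5803*(1088 - 17) = 5803*1071 = 6215013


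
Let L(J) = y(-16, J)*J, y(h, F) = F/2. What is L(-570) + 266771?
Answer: 429221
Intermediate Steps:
y(h, F) = F/2 (y(h, F) = F*(½) = F/2)
L(J) = J²/2 (L(J) = (J/2)*J = J²/2)
L(-570) + 266771 = (½)*(-570)² + 266771 = (½)*324900 + 266771 = 162450 + 266771 = 429221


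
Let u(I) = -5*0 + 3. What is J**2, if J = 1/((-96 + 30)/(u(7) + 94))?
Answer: 9409/4356 ≈ 2.1600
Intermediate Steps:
u(I) = 3 (u(I) = 0 + 3 = 3)
J = -97/66 (J = 1/((-96 + 30)/(3 + 94)) = 1/(-66/97) = -97/66 ≈ -1.4697)
J**2 = (-97/66)**2 = 9409/4356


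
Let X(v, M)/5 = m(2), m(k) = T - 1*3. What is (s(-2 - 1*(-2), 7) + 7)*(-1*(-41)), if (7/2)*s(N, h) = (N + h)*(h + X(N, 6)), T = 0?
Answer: -369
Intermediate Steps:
m(k) = -3 (m(k) = 0 - 1*3 = 0 - 3 = -3)
X(v, M) = -15 (X(v, M) = 5*(-3) = -15)
s(N, h) = 2*(-15 + h)*(N + h)/7 (s(N, h) = 2*((N + h)*(h - 15))/7 = 2*((N + h)*(-15 + h))/7 = 2*((-15 + h)*(N + h))/7 = 2*(-15 + h)*(N + h)/7)
(s(-2 - 1*(-2), 7) + 7)*(-1*(-41)) = ((-30*(-2 - 1*(-2))/7 - 30/7*7 + (2/7)*7² + (2/7)*(-2 - 1*(-2))*7) + 7)*(-1*(-41)) = ((-30*(-2 + 2)/7 - 30 + (2/7)*49 + (2/7)*(-2 + 2)*7) + 7)*41 = ((-30/7*0 - 30 + 14 + (2/7)*0*7) + 7)*41 = ((0 - 30 + 14 + 0) + 7)*41 = (-16 + 7)*41 = -9*41 = -369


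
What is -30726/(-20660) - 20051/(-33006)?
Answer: 178549502/85237995 ≈ 2.0947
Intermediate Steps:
-30726/(-20660) - 20051/(-33006) = -30726*(-1/20660) - 20051*(-1/33006) = 15363/10330 + 20051/33006 = 178549502/85237995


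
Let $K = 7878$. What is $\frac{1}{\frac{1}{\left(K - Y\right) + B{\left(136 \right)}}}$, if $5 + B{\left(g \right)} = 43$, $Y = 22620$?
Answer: $-14704$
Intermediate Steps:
$B{\left(g \right)} = 38$ ($B{\left(g \right)} = -5 + 43 = 38$)
$\frac{1}{\frac{1}{\left(K - Y\right) + B{\left(136 \right)}}} = \frac{1}{\frac{1}{\left(7878 - 22620\right) + 38}} = \frac{1}{\frac{1}{-14742 + 38}} = \frac{1}{\frac{1}{-14704}} = \frac{1}{- \frac{1}{14704}} = -14704$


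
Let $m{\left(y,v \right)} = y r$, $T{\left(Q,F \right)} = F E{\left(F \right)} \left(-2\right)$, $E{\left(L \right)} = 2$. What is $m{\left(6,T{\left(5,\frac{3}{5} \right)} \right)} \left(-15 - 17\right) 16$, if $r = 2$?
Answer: $-6144$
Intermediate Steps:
$T{\left(Q,F \right)} = - 4 F$ ($T{\left(Q,F \right)} = F 2 \left(-2\right) = 2 F \left(-2\right) = - 4 F$)
$m{\left(y,v \right)} = 2 y$ ($m{\left(y,v \right)} = y 2 = 2 y$)
$m{\left(6,T{\left(5,\frac{3}{5} \right)} \right)} \left(-15 - 17\right) 16 = 2 \cdot 6 \left(-15 - 17\right) 16 = 12 \left(-15 - 17\right) 16 = 12 \left(-32\right) 16 = \left(-384\right) 16 = -6144$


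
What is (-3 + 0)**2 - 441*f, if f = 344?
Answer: -151695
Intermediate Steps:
(-3 + 0)**2 - 441*f = (-3 + 0)**2 - 441*344 = (-3)**2 - 151704 = 9 - 151704 = -151695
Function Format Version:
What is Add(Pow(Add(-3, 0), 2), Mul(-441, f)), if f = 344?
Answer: -151695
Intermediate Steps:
Add(Pow(Add(-3, 0), 2), Mul(-441, f)) = Add(Pow(Add(-3, 0), 2), Mul(-441, 344)) = Add(Pow(-3, 2), -151704) = Add(9, -151704) = -151695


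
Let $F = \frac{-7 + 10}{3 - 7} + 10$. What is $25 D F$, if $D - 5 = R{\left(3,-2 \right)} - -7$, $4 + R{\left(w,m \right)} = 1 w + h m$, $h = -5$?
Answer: $\frac{19425}{4} \approx 4856.3$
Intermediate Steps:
$R{\left(w,m \right)} = -4 + w - 5 m$ ($R{\left(w,m \right)} = -4 - \left(- w + 5 m\right) = -4 + w - 5 m$)
$D = 21$ ($D = 5 - -16 = 5 + \left(\left(-4 + 3 + 10\right) + 7\right) = 5 + \left(9 + 7\right) = 5 + 16 = 21$)
$F = \frac{37}{4}$ ($F = \frac{3}{-4} + 10 = 3 \left(- \frac{1}{4}\right) + 10 = - \frac{3}{4} + 10 = \frac{37}{4} \approx 9.25$)
$25 D F = 25 \cdot 21 \cdot \frac{37}{4} = 525 \cdot \frac{37}{4} = \frac{19425}{4}$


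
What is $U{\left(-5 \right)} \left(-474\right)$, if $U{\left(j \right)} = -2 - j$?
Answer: $-1422$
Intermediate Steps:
$U{\left(-5 \right)} \left(-474\right) = \left(-2 - -5\right) \left(-474\right) = \left(-2 + 5\right) \left(-474\right) = 3 \left(-474\right) = -1422$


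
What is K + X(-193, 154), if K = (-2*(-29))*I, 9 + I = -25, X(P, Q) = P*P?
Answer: 35277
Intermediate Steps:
X(P, Q) = P²
I = -34 (I = -9 - 25 = -34)
K = -1972 (K = -2*(-29)*(-34) = 58*(-34) = -1972)
K + X(-193, 154) = -1972 + (-193)² = -1972 + 37249 = 35277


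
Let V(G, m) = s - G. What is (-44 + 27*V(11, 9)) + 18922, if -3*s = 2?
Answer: 18563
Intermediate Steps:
s = -⅔ (s = -⅓*2 = -⅔ ≈ -0.66667)
V(G, m) = -⅔ - G
(-44 + 27*V(11, 9)) + 18922 = (-44 + 27*(-⅔ - 1*11)) + 18922 = (-44 + 27*(-⅔ - 11)) + 18922 = (-44 + 27*(-35/3)) + 18922 = (-44 - 315) + 18922 = -359 + 18922 = 18563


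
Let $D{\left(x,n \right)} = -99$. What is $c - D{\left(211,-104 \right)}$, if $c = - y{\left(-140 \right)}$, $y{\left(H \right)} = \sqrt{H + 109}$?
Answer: $99 - i \sqrt{31} \approx 99.0 - 5.5678 i$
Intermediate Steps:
$y{\left(H \right)} = \sqrt{109 + H}$
$c = - i \sqrt{31}$ ($c = - \sqrt{109 - 140} = - \sqrt{-31} = - i \sqrt{31} \approx - 5.5678 i$)
$c - D{\left(211,-104 \right)} = - i \sqrt{31} - -99 = - i \sqrt{31} + 99 = 99 - i \sqrt{31}$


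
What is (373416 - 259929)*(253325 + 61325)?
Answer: 35708684550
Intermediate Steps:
(373416 - 259929)*(253325 + 61325) = 113487*314650 = 35708684550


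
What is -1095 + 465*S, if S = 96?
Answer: 43545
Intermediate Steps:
-1095 + 465*S = -1095 + 465*96 = -1095 + 44640 = 43545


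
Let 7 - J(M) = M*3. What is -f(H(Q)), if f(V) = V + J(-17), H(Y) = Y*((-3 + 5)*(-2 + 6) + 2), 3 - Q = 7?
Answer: -18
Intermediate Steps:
J(M) = 7 - 3*M (J(M) = 7 - M*3 = 7 - 3*M)
Q = -4 (Q = 3 - 1*7 = 3 - 7 = -4)
H(Y) = 10*Y (H(Y) = Y*(2*4 + 2) = Y*(8 + 2) = Y*10 = 10*Y)
f(V) = 58 + V (f(V) = V + (7 - 3*(-17)) = V + (7 + 51) = V + 58 = 58 + V)
-f(H(Q)) = -(58 + 10*(-4)) = -(58 - 40) = -1*18 = -18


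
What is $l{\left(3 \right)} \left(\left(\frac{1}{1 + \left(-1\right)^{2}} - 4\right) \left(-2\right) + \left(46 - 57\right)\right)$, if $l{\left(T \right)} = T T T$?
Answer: $-108$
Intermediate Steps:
$l{\left(T \right)} = T^{3}$ ($l{\left(T \right)} = T^{2} T = T^{3}$)
$l{\left(3 \right)} \left(\left(\frac{1}{1 + \left(-1\right)^{2}} - 4\right) \left(-2\right) + \left(46 - 57\right)\right) = 3^{3} \left(\left(\frac{1}{1 + \left(-1\right)^{2}} - 4\right) \left(-2\right) + \left(46 - 57\right)\right) = 27 \left(\left(\frac{1}{1 + 1} - 4\right) \left(-2\right) + \left(46 - 57\right)\right) = 27 \left(\left(\frac{1}{2} - 4\right) \left(-2\right) - 11\right) = 27 \left(\left(- \frac{7}{2}\right) \left(-2\right) - 11\right) = 27 \left(7 - 11\right) = 27 \left(-4\right) = -108$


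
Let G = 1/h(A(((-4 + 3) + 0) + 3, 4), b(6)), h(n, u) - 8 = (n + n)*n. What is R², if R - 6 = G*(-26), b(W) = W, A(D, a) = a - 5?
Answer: 289/25 ≈ 11.560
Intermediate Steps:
A(D, a) = -5 + a
h(n, u) = 8 + 2*n² (h(n, u) = 8 + (n + n)*n = 8 + (2*n)*n = 8 + 2*n²)
G = ⅒ (G = 1/(8 + 2*(-5 + 4)²) = 1/(8 + 2*(-1)²) = 1/(8 + 2*1) = 1/(8 + 2) = 1/10 = ⅒ ≈ 0.10000)
R = 17/5 (R = 6 + (⅒)*(-26) = 6 - 13/5 = 17/5 ≈ 3.4000)
R² = (17/5)² = 289/25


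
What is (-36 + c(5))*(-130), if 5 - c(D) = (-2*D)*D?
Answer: -2470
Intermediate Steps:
c(D) = 5 + 2*D² (c(D) = 5 - (-2*D)*D = 5 - (-2)*D² = 5 + 2*D²)
(-36 + c(5))*(-130) = (-36 + (5 + 2*5²))*(-130) = (-36 + (5 + 2*25))*(-130) = (-36 + (5 + 50))*(-130) = (-36 + 55)*(-130) = 19*(-130) = -2470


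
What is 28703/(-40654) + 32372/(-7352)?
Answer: -95442234/18680513 ≈ -5.1092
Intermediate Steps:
28703/(-40654) + 32372/(-7352) = 28703*(-1/40654) + 32372*(-1/7352) = -28703/40654 - 8093/1838 = -95442234/18680513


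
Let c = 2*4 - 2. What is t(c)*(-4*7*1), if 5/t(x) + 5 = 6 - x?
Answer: 28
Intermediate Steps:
c = 6 (c = 8 - 2 = 6)
t(x) = 5/(1 - x) (t(x) = 5/(-5 + (6 - x)) = 5/(1 - x))
t(c)*(-4*7*1) = (-5/(-1 + 6))*(-4*7*1) = (-5/5)*(-28*1) = -5*1/5*(-28) = -1*(-28) = 28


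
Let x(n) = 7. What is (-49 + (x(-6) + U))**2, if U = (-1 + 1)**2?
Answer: 1764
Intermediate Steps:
U = 0 (U = 0**2 = 0)
(-49 + (x(-6) + U))**2 = (-49 + (7 + 0))**2 = (-49 + 7)**2 = (-42)**2 = 1764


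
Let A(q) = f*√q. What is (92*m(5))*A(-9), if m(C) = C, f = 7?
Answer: 9660*I ≈ 9660.0*I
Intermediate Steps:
A(q) = 7*√q
(92*m(5))*A(-9) = (92*5)*(7*√(-9)) = 460*(7*(3*I)) = 460*(21*I) = 9660*I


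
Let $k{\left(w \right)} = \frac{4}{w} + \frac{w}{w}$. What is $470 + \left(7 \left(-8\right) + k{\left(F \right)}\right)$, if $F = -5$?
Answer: $\frac{2071}{5} \approx 414.2$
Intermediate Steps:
$k{\left(w \right)} = 1 + \frac{4}{w}$ ($k{\left(w \right)} = \frac{4}{w} + 1 = 1 + \frac{4}{w}$)
$470 + \left(7 \left(-8\right) + k{\left(F \right)}\right) = 470 + \left(7 \left(-8\right) + \frac{4 - 5}{-5}\right) = 470 - \frac{279}{5} = \frac{2071}{5}$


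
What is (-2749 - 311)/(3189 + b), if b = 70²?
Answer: -3060/8089 ≈ -0.37829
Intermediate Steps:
b = 4900
(-2749 - 311)/(3189 + b) = (-2749 - 311)/(3189 + 4900) = -3060/8089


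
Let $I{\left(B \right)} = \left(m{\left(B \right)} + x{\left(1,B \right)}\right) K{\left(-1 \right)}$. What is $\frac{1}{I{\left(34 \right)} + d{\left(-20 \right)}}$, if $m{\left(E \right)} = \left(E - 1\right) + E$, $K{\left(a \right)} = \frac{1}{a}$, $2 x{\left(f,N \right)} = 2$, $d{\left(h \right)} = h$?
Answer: $- \frac{1}{88} \approx -0.011364$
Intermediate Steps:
$x{\left(f,N \right)} = 1$ ($x{\left(f,N \right)} = \frac{1}{2} \cdot 2 = 1$)
$m{\left(E \right)} = -1 + 2 E$ ($m{\left(E \right)} = \left(-1 + E\right) + E = -1 + 2 E$)
$I{\left(B \right)} = - 2 B$ ($I{\left(B \right)} = \frac{\left(-1 + 2 B\right) + 1}{-1} = 2 B \left(-1\right) = - 2 B$)
$\frac{1}{I{\left(34 \right)} + d{\left(-20 \right)}} = \frac{1}{\left(-2\right) 34 - 20} = \frac{1}{-68 - 20} = \frac{1}{-88} = - \frac{1}{88}$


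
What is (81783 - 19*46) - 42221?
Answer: 38688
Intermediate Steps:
(81783 - 19*46) - 42221 = (81783 - 874) - 42221 = 80909 - 42221 = 38688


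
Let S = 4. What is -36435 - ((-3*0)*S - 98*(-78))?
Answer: -44079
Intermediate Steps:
-36435 - ((-3*0)*S - 98*(-78)) = -36435 - (-3*0*4 - 98*(-78)) = -36435 - (0*4 + 7644) = -36435 - (0 + 7644) = -36435 - 1*7644 = -36435 - 7644 = -44079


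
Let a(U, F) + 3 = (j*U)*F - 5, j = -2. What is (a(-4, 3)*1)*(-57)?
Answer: -912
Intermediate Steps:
a(U, F) = -8 - 2*F*U (a(U, F) = -3 + ((-2*U)*F - 5) = -3 + (-2*F*U - 5) = -3 + (-5 - 2*F*U) = -8 - 2*F*U)
(a(-4, 3)*1)*(-57) = ((-8 - 2*3*(-4))*1)*(-57) = ((-8 + 24)*1)*(-57) = (16*1)*(-57) = 16*(-57) = -912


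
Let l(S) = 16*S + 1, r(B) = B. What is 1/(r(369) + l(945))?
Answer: 1/15490 ≈ 6.4558e-5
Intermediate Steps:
l(S) = 1 + 16*S
1/(r(369) + l(945)) = 1/(369 + (1 + 16*945)) = 1/(369 + (1 + 15120)) = 1/(369 + 15121) = 1/15490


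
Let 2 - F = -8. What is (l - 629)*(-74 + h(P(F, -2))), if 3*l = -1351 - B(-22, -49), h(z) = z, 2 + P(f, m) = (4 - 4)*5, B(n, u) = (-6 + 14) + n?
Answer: 245024/3 ≈ 81675.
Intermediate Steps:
F = 10 (F = 2 - 1*(-8) = 2 + 8 = 10)
B(n, u) = 8 + n
P(f, m) = -2 (P(f, m) = -2 + (4 - 4)*5 = -2 + 0*5 = -2 + 0 = -2)
l = -1337/3 (l = (-1351 - (8 - 22))/3 = (-1351 - 1*(-14))/3 = (-1351 + 14)/3 = (1/3)*(-1337) = -1337/3 ≈ -445.67)
(l - 629)*(-74 + h(P(F, -2))) = (-1337/3 - 629)*(-74 - 2) = -3224/3*(-76) = 245024/3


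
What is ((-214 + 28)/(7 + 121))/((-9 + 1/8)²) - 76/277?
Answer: -408877/1396357 ≈ -0.29282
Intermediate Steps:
((-214 + 28)/(7 + 121))/((-9 + 1/8)²) - 76/277 = (-186/128)/((-9 + ⅛)²) - 76*1/277 = (-186*1/128)/((-71/8)²) - 76/277 = -93/(64*5041/64) - 76/277 = -93/64*64/5041 - 76/277 = -93/5041 - 76/277 = -408877/1396357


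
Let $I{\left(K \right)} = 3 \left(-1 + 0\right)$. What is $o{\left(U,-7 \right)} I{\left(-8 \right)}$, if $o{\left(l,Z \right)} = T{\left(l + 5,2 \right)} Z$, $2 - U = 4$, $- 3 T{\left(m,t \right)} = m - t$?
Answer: $-7$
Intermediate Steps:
$I{\left(K \right)} = -3$ ($I{\left(K \right)} = 3 \left(-1\right) = -3$)
$T{\left(m,t \right)} = - \frac{m}{3} + \frac{t}{3}$ ($T{\left(m,t \right)} = - \frac{m - t}{3} = - \frac{m}{3} + \frac{t}{3}$)
$U = -2$ ($U = 2 - 4 = -2$)
$o{\left(l,Z \right)} = Z \left(-1 - \frac{l}{3}\right)$ ($o{\left(l,Z \right)} = \left(- \frac{l + 5}{3} + \frac{1}{3} \cdot 2\right) Z = \left(- \frac{5 + l}{3} + \frac{2}{3}\right) Z = \left(\left(- \frac{5}{3} - \frac{l}{3}\right) + \frac{2}{3}\right) Z = \left(-1 - \frac{l}{3}\right) Z = Z \left(-1 - \frac{l}{3}\right)$)
$o{\left(U,-7 \right)} I{\left(-8 \right)} = \left(- \frac{1}{3}\right) \left(-7\right) \left(3 - 2\right) \left(-3\right) = \left(- \frac{1}{3}\right) \left(-7\right) 1 \left(-3\right) = \frac{7}{3} \left(-3\right) = -7$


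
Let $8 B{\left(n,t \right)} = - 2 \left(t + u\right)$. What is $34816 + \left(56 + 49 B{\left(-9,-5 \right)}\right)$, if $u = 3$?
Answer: $\frac{69793}{2} \approx 34897.0$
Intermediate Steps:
$B{\left(n,t \right)} = - \frac{3}{4} - \frac{t}{4}$ ($B{\left(n,t \right)} = \frac{\left(-2\right) \left(t + 3\right)}{8} = \frac{\left(-2\right) \left(3 + t\right)}{8} = \frac{-6 - 2 t}{8} = - \frac{3}{4} - \frac{t}{4}$)
$34816 + \left(56 + 49 B{\left(-9,-5 \right)}\right) = 34816 + \left(56 + 49 \left(- \frac{3}{4} - - \frac{5}{4}\right)\right) = 34816 + \left(56 + 49 \left(- \frac{3}{4} + \frac{5}{4}\right)\right) = 34816 + \left(56 + 49 \cdot \frac{1}{2}\right) = 34816 + \left(56 + \frac{49}{2}\right) = 34816 + \frac{161}{2} = \frac{69793}{2}$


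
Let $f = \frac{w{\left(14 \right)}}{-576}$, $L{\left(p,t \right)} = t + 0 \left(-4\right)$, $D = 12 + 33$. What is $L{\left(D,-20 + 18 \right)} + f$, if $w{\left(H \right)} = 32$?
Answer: $- \frac{37}{18} \approx -2.0556$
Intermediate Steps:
$D = 45$
$L{\left(p,t \right)} = t$ ($L{\left(p,t \right)} = t + 0 = t$)
$f = - \frac{1}{18}$ ($f = \frac{32}{-576} = 32 \left(- \frac{1}{576}\right) = - \frac{1}{18} \approx -0.055556$)
$L{\left(D,-20 + 18 \right)} + f = \left(-20 + 18\right) - \frac{1}{18} = -2 - \frac{1}{18} = - \frac{37}{18}$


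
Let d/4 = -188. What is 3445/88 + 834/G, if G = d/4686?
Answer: -21332767/4136 ≈ -5157.8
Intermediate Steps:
d = -752 (d = 4*(-188) = -752)
G = -376/2343 (G = -752/4686 = -752*1/4686 = -376/2343 ≈ -0.16048)
3445/88 + 834/G = 3445/88 + 834/(-376/2343) = 3445*(1/88) + 834*(-2343/376) = 3445/88 - 977031/188 = -21332767/4136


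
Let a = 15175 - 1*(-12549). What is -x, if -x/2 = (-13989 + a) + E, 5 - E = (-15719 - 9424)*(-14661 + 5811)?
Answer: -445003620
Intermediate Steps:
E = -222515545 (E = 5 - (-15719 - 9424)*(-14661 + 5811) = 5 - (-25143)*(-8850) = 5 - 1*222515550 = 5 - 222515550 = -222515545)
a = 27724 (a = 15175 + 12549 = 27724)
x = 445003620 (x = -2*((-13989 + 27724) - 222515545) = -2*(13735 - 222515545) = -2*(-222501810) = 445003620)
-x = -1*445003620 = -445003620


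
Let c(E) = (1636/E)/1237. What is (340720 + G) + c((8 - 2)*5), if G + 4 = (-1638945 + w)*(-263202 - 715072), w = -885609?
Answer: 45825392612900978/18555 ≈ 2.4697e+12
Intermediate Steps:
c(E) = 1636/(1237*E) (c(E) = (1636/E)*(1/1237) = 1636/(1237*E))
G = 2469705539792 (G = -4 + (-1638945 - 885609)*(-263202 - 715072) = -4 - 2524554*(-978274) = -4 + 2469705539796 = 2469705539792)
(340720 + G) + c((8 - 2)*5) = (340720 + 2469705539792) + 1636/(1237*(((8 - 2)*5))) = 2469705880512 + 1636/(1237*((6*5))) = 2469705880512 + (1636/1237)/30 = 2469705880512 + (1636/1237)*(1/30) = 2469705880512 + 818/18555 = 45825392612900978/18555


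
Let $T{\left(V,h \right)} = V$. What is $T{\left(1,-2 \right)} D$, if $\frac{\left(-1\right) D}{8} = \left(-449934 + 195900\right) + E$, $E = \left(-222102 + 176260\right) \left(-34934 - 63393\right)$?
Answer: $-36058018400$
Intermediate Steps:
$E = 4507506334$ ($E = \left(-45842\right) \left(-98327\right) = 4507506334$)
$D = -36058018400$ ($D = - 8 \left(\left(-449934 + 195900\right) + 4507506334\right) = - 8 \left(-254034 + 4507506334\right) = \left(-8\right) 4507252300 = -36058018400$)
$T{\left(1,-2 \right)} D = 1 \left(-36058018400\right) = -36058018400$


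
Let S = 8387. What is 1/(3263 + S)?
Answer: 1/11650 ≈ 8.5837e-5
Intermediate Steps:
1/(3263 + S) = 1/(3263 + 8387) = 1/11650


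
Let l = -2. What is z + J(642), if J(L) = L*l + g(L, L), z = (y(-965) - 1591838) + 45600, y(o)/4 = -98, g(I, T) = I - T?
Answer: -1547914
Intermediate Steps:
y(o) = -392 (y(o) = 4*(-98) = -392)
z = -1546630 (z = (-392 - 1591838) + 45600 = -1592230 + 45600 = -1546630)
J(L) = -2*L (J(L) = L*(-2) + (L - L) = -2*L + 0 = -2*L)
z + J(642) = -1546630 - 2*642 = -1546630 - 1284 = -1547914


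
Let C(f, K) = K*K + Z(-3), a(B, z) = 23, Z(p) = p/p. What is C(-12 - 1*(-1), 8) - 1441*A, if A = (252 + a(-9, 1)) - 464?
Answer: 272414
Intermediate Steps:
Z(p) = 1
C(f, K) = 1 + K² (C(f, K) = K*K + 1 = K² + 1 = 1 + K²)
A = -189 (A = (252 + 23) - 464 = 275 - 464 = -189)
C(-12 - 1*(-1), 8) - 1441*A = (1 + 8²) - 1441*(-189) = (1 + 64) + 272349 = 65 + 272349 = 272414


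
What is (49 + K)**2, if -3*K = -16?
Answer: 26569/9 ≈ 2952.1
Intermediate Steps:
K = 16/3 (K = -1/3*(-16) = 16/3 ≈ 5.3333)
(49 + K)**2 = (49 + 16/3)**2 = (163/3)**2 = 26569/9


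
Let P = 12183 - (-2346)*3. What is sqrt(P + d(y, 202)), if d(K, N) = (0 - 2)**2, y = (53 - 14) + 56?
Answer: 5*sqrt(769) ≈ 138.65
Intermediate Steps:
y = 95 (y = 39 + 56 = 95)
d(K, N) = 4 (d(K, N) = (-2)**2 = 4)
P = 19221 (P = 12183 - 1*(-7038) = 12183 + 7038 = 19221)
sqrt(P + d(y, 202)) = sqrt(19221 + 4) = sqrt(19225) = 5*sqrt(769)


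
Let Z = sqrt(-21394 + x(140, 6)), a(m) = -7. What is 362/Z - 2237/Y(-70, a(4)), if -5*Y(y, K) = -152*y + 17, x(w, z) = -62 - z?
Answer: 11185/10657 - 181*I*sqrt(438)/1533 ≈ 1.0495 - 2.471*I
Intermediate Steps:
Z = 7*I*sqrt(438) (Z = sqrt(-21394 + (-62 - 1*6)) = sqrt(-21394 + (-62 - 6)) = sqrt(-21394 - 68) = sqrt(-21462) = 7*I*sqrt(438) ≈ 146.5*I)
Y(y, K) = -17/5 + 152*y/5 (Y(y, K) = -(-152*y + 17)/5 = -(17 - 152*y)/5 = -17/5 + 152*y/5)
362/Z - 2237/Y(-70, a(4)) = 362/((7*I*sqrt(438))) - 2237/(-17/5 + (152/5)*(-70)) = 362*(-I*sqrt(438)/3066) - 2237/(-17/5 - 2128) = -181*I*sqrt(438)/1533 - 2237/(-10657/5) = -181*I*sqrt(438)/1533 - 2237*(-5/10657) = -181*I*sqrt(438)/1533 + 11185/10657 = 11185/10657 - 181*I*sqrt(438)/1533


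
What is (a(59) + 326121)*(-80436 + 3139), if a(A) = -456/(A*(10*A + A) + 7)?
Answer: -160903774748299/6383 ≈ -2.5208e+10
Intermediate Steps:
a(A) = -456/(7 + 11*A**2) (a(A) = -456/(A*(11*A) + 7) = -456/(11*A**2 + 7) = -456/(7 + 11*A**2))
(a(59) + 326121)*(-80436 + 3139) = (-456/(7 + 11*59**2) + 326121)*(-80436 + 3139) = (-456/(7 + 11*3481) + 326121)*(-77297) = (-456/(7 + 38291) + 326121)*(-77297) = (-456/38298 + 326121)*(-77297) = (-456*1/38298 + 326121)*(-77297) = (-76/6383 + 326121)*(-77297) = (2081630267/6383)*(-77297) = -160903774748299/6383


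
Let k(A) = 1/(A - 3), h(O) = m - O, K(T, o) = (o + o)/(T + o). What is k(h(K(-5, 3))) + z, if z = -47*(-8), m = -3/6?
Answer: 374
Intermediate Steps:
m = -½ (m = -3*⅙ = -½ ≈ -0.50000)
K(T, o) = 2*o/(T + o) (K(T, o) = (2*o)/(T + o) = 2*o/(T + o))
h(O) = -½ - O
z = 376
k(A) = 1/(-3 + A)
k(h(K(-5, 3))) + z = 1/(-3 + (-½ - 2*3/(-5 + 3))) + 376 = 1/(-3 + (-½ - 2*3/(-2))) + 376 = 1/(-3 + (-½ - 2*3*(-1)/2)) + 376 = 1/(-3 + (-½ - 1*(-3))) + 376 = 1/(-3 + (-½ + 3)) + 376 = 1/(-3 + 5/2) + 376 = 1/(-½) + 376 = -2 + 376 = 374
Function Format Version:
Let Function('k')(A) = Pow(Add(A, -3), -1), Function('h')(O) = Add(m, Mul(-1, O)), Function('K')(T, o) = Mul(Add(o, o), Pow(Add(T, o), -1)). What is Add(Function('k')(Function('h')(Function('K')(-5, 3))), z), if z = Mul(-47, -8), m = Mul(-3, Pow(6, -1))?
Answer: 374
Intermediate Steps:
m = Rational(-1, 2) (m = Mul(-3, Rational(1, 6)) = Rational(-1, 2) ≈ -0.50000)
Function('K')(T, o) = Mul(2, o, Pow(Add(T, o), -1)) (Function('K')(T, o) = Mul(Mul(2, o), Pow(Add(T, o), -1)) = Mul(2, o, Pow(Add(T, o), -1)))
Function('h')(O) = Add(Rational(-1, 2), Mul(-1, O))
z = 376
Function('k')(A) = Pow(Add(-3, A), -1)
Add(Function('k')(Function('h')(Function('K')(-5, 3))), z) = Add(Pow(Add(-3, Add(Rational(-1, 2), Mul(-1, Mul(2, 3, Pow(Add(-5, 3), -1))))), -1), 376) = Add(Pow(Add(-3, Add(Rational(-1, 2), Mul(-1, Mul(2, 3, Pow(-2, -1))))), -1), 376) = Add(Pow(Add(-3, Add(Rational(-1, 2), Mul(-1, Mul(2, 3, Rational(-1, 2))))), -1), 376) = Add(Pow(Add(-3, Add(Rational(-1, 2), Mul(-1, -3))), -1), 376) = Add(Pow(Add(-3, Add(Rational(-1, 2), 3)), -1), 376) = Add(Pow(Add(-3, Rational(5, 2)), -1), 376) = Add(Pow(Rational(-1, 2), -1), 376) = Add(-2, 376) = 374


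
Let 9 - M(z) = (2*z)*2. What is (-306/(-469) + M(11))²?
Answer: 259499881/219961 ≈ 1179.8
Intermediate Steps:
M(z) = 9 - 4*z (M(z) = 9 - 2*z*2 = 9 - 4*z)
(-306/(-469) + M(11))² = (-306/(-469) + (9 - 4*11))² = (-306*(-1/469) + (9 - 44))² = (306/469 - 35)² = (-16109/469)² = 259499881/219961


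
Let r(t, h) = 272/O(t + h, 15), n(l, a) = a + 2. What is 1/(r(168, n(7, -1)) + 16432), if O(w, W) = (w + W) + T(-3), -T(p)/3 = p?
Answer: 193/3171648 ≈ 6.0852e-5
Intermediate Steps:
T(p) = -3*p
n(l, a) = 2 + a
O(w, W) = 9 + W + w (O(w, W) = (w + W) - 3*(-3) = (W + w) + 9 = 9 + W + w)
r(t, h) = 272/(24 + h + t) (r(t, h) = 272/(9 + 15 + (t + h)) = 272/(9 + 15 + (h + t)) = 272/(24 + h + t))
1/(r(168, n(7, -1)) + 16432) = 1/(272/(24 + (2 - 1) + 168) + 16432) = 1/(272/(24 + 1 + 168) + 16432) = 1/(272/193 + 16432) = 1/(3171648/193) = 193/3171648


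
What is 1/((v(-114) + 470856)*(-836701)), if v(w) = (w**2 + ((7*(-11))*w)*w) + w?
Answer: 1/432535928754 ≈ 2.3119e-12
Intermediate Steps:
v(w) = w - 76*w**2 (v(w) = (w**2 + (-77*w)*w) + w = (w**2 - 77*w**2) + w = -76*w**2 + w = w - 76*w**2)
1/((v(-114) + 470856)*(-836701)) = 1/((-114*(1 - 76*(-114)) + 470856)*(-836701)) = -1/836701/(-114*(1 + 8664) + 470856) = -1/836701/(-114*8665 + 470856) = -1/836701/(-987810 + 470856) = -1/836701/(-516954) = -1/516954*(-1/836701) = 1/432535928754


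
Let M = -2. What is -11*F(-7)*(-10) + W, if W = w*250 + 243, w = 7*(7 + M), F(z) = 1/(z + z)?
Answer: 62896/7 ≈ 8985.1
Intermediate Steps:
F(z) = 1/(2*z)
w = 35 (w = 7*(7 - 2) = 7*5 = 35)
W = 8993 (W = 35*250 + 243 = 8750 + 243 = 8993)
-11*F(-7)*(-10) + W = -11/(2*(-7))*(-10) + 8993 = -11*(-1)/(2*7)*(-10) + 8993 = -11*(-1/14)*(-10) + 8993 = (11/14)*(-10) + 8993 = -55/7 + 8993 = 62896/7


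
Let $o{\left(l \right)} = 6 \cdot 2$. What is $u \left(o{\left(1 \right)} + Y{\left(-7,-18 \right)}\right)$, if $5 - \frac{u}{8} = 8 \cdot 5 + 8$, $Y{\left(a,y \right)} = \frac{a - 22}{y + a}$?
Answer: $- \frac{113176}{25} \approx -4527.0$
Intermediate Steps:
$o{\left(l \right)} = 12$
$Y{\left(a,y \right)} = \frac{-22 + a}{a + y}$
$u = -344$ ($u = 40 - 8 \left(8 \cdot 5 + 8\right) = 40 - 8 \left(40 + 8\right) = 40 - 384 = -344$)
$u \left(o{\left(1 \right)} + Y{\left(-7,-18 \right)}\right) = - 344 \left(12 + \frac{-22 - 7}{-7 - 18}\right) = - 344 \left(12 + \frac{1}{-25} \left(-29\right)\right) = - 344 \left(12 - - \frac{29}{25}\right) = - 344 \left(12 + \frac{29}{25}\right) = \left(-344\right) \frac{329}{25} = - \frac{113176}{25}$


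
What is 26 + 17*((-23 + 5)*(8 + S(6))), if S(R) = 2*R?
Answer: -6094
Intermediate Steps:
26 + 17*((-23 + 5)*(8 + S(6))) = 26 + 17*((-23 + 5)*(8 + 2*6)) = 26 + 17*(-18*(8 + 12)) = 26 + 17*(-18*20) = 26 + 17*(-360) = 26 - 6120 = -6094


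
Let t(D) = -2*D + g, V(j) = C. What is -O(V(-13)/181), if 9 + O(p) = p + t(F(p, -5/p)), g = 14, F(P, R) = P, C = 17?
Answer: -888/181 ≈ -4.9061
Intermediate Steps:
V(j) = 17
t(D) = 14 - 2*D (t(D) = -2*D + 14 = 14 - 2*D)
O(p) = 5 - p (O(p) = -9 + (p + (14 - 2*p)) = -9 + (14 - p) = 5 - p)
-O(V(-13)/181) = -(5 - 17/181) = -1*888/181 = -888/181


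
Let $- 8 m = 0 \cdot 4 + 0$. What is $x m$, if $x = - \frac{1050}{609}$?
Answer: $0$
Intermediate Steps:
$m = 0$ ($m = - \frac{0 \cdot 4 + 0}{8} = - \frac{0 + 0}{8} = \left(- \frac{1}{8}\right) 0 = 0$)
$x = - \frac{50}{29}$ ($x = \left(-1050\right) \frac{1}{609} = - \frac{50}{29} \approx -1.7241$)
$x m = \left(- \frac{50}{29}\right) 0 = 0$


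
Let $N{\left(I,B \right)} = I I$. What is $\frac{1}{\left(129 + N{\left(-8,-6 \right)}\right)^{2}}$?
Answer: $\frac{1}{37249} \approx 2.6846 \cdot 10^{-5}$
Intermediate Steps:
$N{\left(I,B \right)} = I^{2}$
$\frac{1}{\left(129 + N{\left(-8,-6 \right)}\right)^{2}} = \frac{1}{\left(129 + \left(-8\right)^{2}\right)^{2}} = \frac{1}{\left(129 + 64\right)^{2}} = \frac{1}{193^{2}} = \frac{1}{37249}$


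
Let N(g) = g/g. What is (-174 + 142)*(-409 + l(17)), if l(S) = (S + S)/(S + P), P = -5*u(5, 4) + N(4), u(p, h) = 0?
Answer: 117248/9 ≈ 13028.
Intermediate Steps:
N(g) = 1
P = 1 (P = -5*0 + 1 = 0 + 1 = 1)
l(S) = 2*S/(1 + S) (l(S) = (S + S)/(S + 1) = (2*S)/(1 + S) = 2*S/(1 + S))
(-174 + 142)*(-409 + l(17)) = (-174 + 142)*(-409 + 2*17/(1 + 17)) = -32*(-409 + 2*17/18) = -32*(-409 + 2*17*(1/18)) = -32*(-409 + 17/9) = -32*(-3664/9) = 117248/9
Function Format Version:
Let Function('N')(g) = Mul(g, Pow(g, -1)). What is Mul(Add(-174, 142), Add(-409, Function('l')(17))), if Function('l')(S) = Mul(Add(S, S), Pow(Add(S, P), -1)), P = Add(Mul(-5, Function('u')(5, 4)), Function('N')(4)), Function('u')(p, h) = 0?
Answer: Rational(117248, 9) ≈ 13028.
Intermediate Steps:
Function('N')(g) = 1
P = 1 (P = Add(Mul(-5, 0), 1) = Add(0, 1) = 1)
Function('l')(S) = Mul(2, S, Pow(Add(1, S), -1)) (Function('l')(S) = Mul(Add(S, S), Pow(Add(S, 1), -1)) = Mul(Mul(2, S), Pow(Add(1, S), -1)) = Mul(2, S, Pow(Add(1, S), -1)))
Mul(Add(-174, 142), Add(-409, Function('l')(17))) = Mul(Add(-174, 142), Add(-409, Mul(2, 17, Pow(Add(1, 17), -1)))) = Mul(-32, Add(-409, Mul(2, 17, Pow(18, -1)))) = Mul(-32, Add(-409, Mul(2, 17, Rational(1, 18)))) = Mul(-32, Add(-409, Rational(17, 9))) = Mul(-32, Rational(-3664, 9)) = Rational(117248, 9)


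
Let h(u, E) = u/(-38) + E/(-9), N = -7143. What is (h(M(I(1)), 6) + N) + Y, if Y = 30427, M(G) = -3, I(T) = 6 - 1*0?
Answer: 2654309/114 ≈ 23283.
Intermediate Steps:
I(T) = 6 (I(T) = 6 + 0 = 6)
h(u, E) = -E/9 - u/38 (h(u, E) = u*(-1/38) + E*(-1/9) = -u/38 - E/9 = -E/9 - u/38)
(h(M(I(1)), 6) + N) + Y = ((-1/9*6 - 1/38*(-3)) - 7143) + 30427 = ((-2/3 + 3/38) - 7143) + 30427 = (-67/114 - 7143) + 30427 = -814369/114 + 30427 = 2654309/114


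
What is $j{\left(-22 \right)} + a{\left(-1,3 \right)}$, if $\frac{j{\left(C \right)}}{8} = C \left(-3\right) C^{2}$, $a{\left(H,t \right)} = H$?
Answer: $255551$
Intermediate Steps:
$j{\left(C \right)} = - 24 C^{3}$ ($j{\left(C \right)} = 8 C \left(-3\right) C^{2} = 8 - 3 C C^{2} = 8 \left(- 3 C^{3}\right) = - 24 C^{3}$)
$j{\left(-22 \right)} + a{\left(-1,3 \right)} = - 24 \left(-22\right)^{3} - 1 = \left(-24\right) \left(-10648\right) - 1 = 255552 - 1 = 255551$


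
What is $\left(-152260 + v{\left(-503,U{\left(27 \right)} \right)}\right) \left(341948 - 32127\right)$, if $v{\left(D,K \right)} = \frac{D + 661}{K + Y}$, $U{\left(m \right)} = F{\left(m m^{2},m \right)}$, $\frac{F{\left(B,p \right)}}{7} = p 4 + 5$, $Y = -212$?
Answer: $- \frac{27313318069622}{579} \approx -4.7173 \cdot 10^{10}$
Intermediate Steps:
$F{\left(B,p \right)} = 35 + 28 p$ ($F{\left(B,p \right)} = 7 \left(p 4 + 5\right) = 7 \left(4 p + 5\right) = 7 \left(5 + 4 p\right) = 35 + 28 p$)
$U{\left(m \right)} = 35 + 28 m$
$v{\left(D,K \right)} = \frac{661 + D}{-212 + K}$ ($v{\left(D,K \right)} = \frac{D + 661}{K - 212} = \frac{661 + D}{-212 + K}$)
$\left(-152260 + v{\left(-503,U{\left(27 \right)} \right)}\right) \left(341948 - 32127\right) = \left(-152260 + \frac{661 - 503}{-212 + \left(35 + 28 \cdot 27\right)}\right) \left(341948 - 32127\right) = \left(-152260 + \frac{1}{-212 + \left(35 + 756\right)} 158\right) 309821 = \left(-152260 + \frac{1}{-212 + 791} \cdot 158\right) 309821 = \left(-152260 + \frac{1}{579} \cdot 158\right) 309821 = \left(-152260 + \frac{158}{579}\right) 309821 = \left(- \frac{88158382}{579}\right) 309821 = - \frac{27313318069622}{579}$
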